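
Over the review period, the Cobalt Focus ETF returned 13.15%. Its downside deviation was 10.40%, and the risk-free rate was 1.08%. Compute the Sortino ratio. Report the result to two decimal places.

Sortino = (Rp − Rf) / σd = (13.15% − 1.08%) / 10.40% = 12.07% / 10.40% = 1.1606

1.16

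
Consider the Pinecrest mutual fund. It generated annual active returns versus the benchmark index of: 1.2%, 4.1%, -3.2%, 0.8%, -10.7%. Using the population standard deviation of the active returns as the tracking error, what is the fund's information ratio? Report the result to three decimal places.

r̄ = (1.2 + 4.1 − 3.2 + 0.8 − 10.7) / 5 = -7.80 / 5 = -1.5600%
Σ(r − r̄)² = 131.4520; population σ = √(131.4520/5) = 5.1274%
IR = r̄ / tracking error = -1.5600 / 5.1274 = -0.3042

-0.304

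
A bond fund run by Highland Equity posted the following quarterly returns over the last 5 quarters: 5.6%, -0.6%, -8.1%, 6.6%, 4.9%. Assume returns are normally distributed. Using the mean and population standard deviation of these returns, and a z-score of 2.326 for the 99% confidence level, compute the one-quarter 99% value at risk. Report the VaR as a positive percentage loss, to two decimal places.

11.09

Mean return r̄ = 8.40 / 5 = 1.6800%
Σ(r − r̄)² = (5.6 − 1.6800)² + (-0.6 − 1.6800)² + … = 150.7880
σ = √[150.7880 / 5] = 5.4916%
VaR = −(r̄ − z·σ) = −(1.6800 − 2.326 × 5.4916) = −(-11.0935) = 11.0935%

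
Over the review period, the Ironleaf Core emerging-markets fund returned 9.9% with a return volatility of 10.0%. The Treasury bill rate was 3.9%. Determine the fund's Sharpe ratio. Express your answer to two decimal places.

0.60

Sharpe = (Rp − Rf) / σp = (9.9% − 3.9%) / 10.0% = 6.00% / 10.0% = 0.6000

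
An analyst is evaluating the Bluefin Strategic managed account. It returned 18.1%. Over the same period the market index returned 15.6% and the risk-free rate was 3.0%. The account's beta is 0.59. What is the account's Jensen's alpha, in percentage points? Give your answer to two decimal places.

7.67

CAPM expected return = Rf + β(Rm − Rf) = 3.0% + 0.59 × (15.6% − 3.0%) = 3 + 0.59 × 12.60 = 10.4340%
Jensen's α = Rp − E[R] = 18.1% − 10.4340% = 7.6660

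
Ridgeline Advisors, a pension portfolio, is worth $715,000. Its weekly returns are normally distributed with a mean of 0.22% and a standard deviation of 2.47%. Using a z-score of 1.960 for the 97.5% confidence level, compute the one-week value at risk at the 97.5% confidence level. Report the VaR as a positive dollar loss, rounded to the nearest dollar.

$33,042

Return at the 97.5% tail: μ − z·σ = 0.22% − 1.960 × 2.47% = 0.22 − 4.8412 = -4.6212%
VaR = −(-4.6212%) × $715,000 = 4.6212% × $715,000 = $33,042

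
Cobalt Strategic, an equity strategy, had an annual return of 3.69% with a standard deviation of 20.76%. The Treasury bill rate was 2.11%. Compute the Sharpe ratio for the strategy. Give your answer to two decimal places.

Sharpe = (Rp − Rf) / σp = (3.69% − 2.11%) / 20.76% = 1.58% / 20.76% = 0.0761

0.08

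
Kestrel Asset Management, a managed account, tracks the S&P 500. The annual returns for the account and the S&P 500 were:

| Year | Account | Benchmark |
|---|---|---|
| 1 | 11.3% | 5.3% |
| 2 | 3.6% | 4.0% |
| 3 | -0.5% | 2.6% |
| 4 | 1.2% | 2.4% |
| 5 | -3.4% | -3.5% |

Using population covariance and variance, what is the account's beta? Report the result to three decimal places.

r̄p = 2.4400%,  r̄m = 2.1600%
Cov = Σ(rp − r̄p)(rm − r̄m) / 5 = 12.2836
Var(rm) = Σ(rm − r̄m)² / 5 = 9.1064
β = Cov / Var = 12.2836 / 9.1064 = 1.3489

1.349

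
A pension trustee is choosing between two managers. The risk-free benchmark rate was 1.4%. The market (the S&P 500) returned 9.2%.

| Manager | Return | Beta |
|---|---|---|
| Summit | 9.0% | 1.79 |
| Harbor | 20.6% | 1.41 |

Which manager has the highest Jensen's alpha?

Harbor

Summit: α = 9.0% − [1.4% + 1.79 × (9.2% − 1.4%)] = -6.362
Harbor: α = 20.6% − [1.4% + 1.41 × (9.2% − 1.4%)] = 8.202
Highest: Harbor (8.202).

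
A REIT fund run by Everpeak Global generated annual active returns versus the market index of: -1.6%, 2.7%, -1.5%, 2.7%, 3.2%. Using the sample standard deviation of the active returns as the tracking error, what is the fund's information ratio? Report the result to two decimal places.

Mean return r̄ = 5.50 / 5 = 1.1000%
Σ(r − r̄)² = 23.5800; sample σ = √(23.5800/4) = 2.4280%
IR = r̄ / tracking error = 1.1000 / 2.4280 = 0.4530

0.45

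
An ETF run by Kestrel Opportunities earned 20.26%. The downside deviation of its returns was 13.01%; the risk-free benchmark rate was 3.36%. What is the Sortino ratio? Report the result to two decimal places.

Sortino = (Rp − Rf) / σd = (20.26% − 3.36%) / 13.01% = 16.90% / 13.01% = 1.2990

1.30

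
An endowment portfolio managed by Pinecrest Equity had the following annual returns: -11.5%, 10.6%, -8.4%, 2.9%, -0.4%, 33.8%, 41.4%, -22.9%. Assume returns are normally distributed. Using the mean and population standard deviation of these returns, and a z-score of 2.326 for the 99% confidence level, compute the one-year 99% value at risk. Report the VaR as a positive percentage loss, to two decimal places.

Mean return μ = 45.50 / 8 = 5.6875%
Σ(r − μ)² = (-11.5 − 5.6875)² + (10.6 − 5.6875)² + … = 3445.7688
σ = √[3445.7688 / 8] = 20.7538%
VaR = −(μ − z·σ) = −(5.6875 − 2.326 × 20.7538) = −(-42.5858) = 42.5858%

42.59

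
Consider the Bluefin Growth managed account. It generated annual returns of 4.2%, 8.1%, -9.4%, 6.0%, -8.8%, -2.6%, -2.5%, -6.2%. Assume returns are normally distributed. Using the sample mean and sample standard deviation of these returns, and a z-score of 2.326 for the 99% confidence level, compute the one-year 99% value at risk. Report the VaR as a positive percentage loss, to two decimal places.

17.15

r̄ = (4.2 + 8.1 − 9.4 + 6 − 8.8 − 2.6 − 2.5 − 6.2) / 8 = -1.4000%
Σ(r − r̄)² = (4.2 − (-1.4000))² + (8.1 − (-1.4000))² + … = 320.8200
sample σ = √(320.8200 / 7) = √45.8314 = 6.7699%
VaR = −(r̄ − z·σ) = −(-1.4000 − 2.326 × 6.7699) = −(-17.1468) = 17.1468%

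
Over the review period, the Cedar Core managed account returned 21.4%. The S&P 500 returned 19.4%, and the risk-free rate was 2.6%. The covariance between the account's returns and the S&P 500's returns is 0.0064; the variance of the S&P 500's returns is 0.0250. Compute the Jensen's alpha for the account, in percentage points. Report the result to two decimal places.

β = Cov / Var = 0.0064 / 0.0250 = 0.2560
E[R] = Rf + β(Rm − Rf) = 2.6% + 0.2560 × (19.4% − 2.6%) = 6.9008%
α = Rp − E[R] = 21.4% − 6.9008% = 14.4992

14.50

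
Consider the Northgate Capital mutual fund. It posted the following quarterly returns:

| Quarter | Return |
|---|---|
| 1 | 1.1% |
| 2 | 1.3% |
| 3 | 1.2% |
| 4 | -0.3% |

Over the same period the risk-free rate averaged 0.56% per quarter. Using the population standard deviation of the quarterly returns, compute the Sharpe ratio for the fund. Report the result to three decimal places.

r̄ = (1.1 + 1.3 + 1.2 − 0.3) / 4 = 3.30 / 4 = 0.8250%
Population σ = √[Σ(r − r̄)² / 4] = √[1.7075 / 4] = √0.4269 = 0.6534%
Sharpe = (r̄ − rf) / σ = (0.8250 − 0.56) / 0.6534 = 0.2650 / 0.6534 = 0.4056

0.406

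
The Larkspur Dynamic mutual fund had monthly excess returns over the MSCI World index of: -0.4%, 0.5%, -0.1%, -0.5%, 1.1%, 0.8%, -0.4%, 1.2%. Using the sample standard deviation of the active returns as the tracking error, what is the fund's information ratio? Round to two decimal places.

0.39

r̄ = (-0.4 + 0.5 − 0.1 − 0.5 + 1.1 + 0.8 − 0.4 + 1.2) / 8 = 0.2750%
Σ(r − r̄)² = (-0.4 − 0.2750)² + (0.5 − 0.2750)² + (-0.1 − 0.2750)² + … = 3.5150
sample σ = √(3.5150 / 7) = √0.5021 = 0.7086%
IR = r̄ / tracking error = 0.2750 / 0.7086 = 0.3881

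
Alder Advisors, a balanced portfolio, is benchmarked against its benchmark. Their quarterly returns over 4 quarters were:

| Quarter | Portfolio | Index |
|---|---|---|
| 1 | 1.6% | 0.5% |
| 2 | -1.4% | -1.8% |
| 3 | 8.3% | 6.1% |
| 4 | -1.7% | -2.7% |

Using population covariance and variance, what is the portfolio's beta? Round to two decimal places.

1.17

r̄p = 1.7000%,  r̄m = 0.5250%
Cov = Σ(rp − r̄p)(rm − r̄m) / 4 = 13.7425
Var(rm) = Σ(rm − r̄m)² / 4 = 11.7219
β = Cov / Var = 13.7425 / 11.7219 = 1.1724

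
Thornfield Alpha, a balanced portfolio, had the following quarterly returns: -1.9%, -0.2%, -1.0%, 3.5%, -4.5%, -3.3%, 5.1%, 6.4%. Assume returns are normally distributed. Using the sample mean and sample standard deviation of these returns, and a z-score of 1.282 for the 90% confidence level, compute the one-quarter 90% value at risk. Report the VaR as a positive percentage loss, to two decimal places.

4.64

Mean return r̄ = 4.10 / 8 = 0.5125%
Sample std dev = √[112.9088 / 7] = 4.0162%
VaR = −(r̄ − z·σ) = −(0.5125 − 1.282 × 4.0162) = −(-4.6363) = 4.6363%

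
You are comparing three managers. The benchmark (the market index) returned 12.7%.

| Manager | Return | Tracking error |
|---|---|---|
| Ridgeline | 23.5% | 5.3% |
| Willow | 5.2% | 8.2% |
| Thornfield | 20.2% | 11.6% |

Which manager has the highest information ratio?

Ridgeline: IR = (23.5% − 12.7%) / 5.3% = 2.038
Willow: IR = (5.2% − 12.7%) / 8.2% = -0.915
Thornfield: IR = (20.2% − 12.7%) / 11.6% = 0.647
Highest: Ridgeline (2.038).

Ridgeline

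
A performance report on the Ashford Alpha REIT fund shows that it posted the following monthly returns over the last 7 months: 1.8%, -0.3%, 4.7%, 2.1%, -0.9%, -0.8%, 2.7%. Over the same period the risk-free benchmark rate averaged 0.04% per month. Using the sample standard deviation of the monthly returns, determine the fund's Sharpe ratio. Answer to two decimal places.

0.62

r̄ = (1.8 − 0.3 + 4.7 + 2.1 − 0.9 − 0.8 + 2.7) / 7 = 1.3286%
Σ(r − r̄)² = (1.8 − 1.3286)² + (-0.3 − 1.3286)² + (4.7 − 1.3286)² + … = 26.2143
sample σ = √(26.2143 / 6) = √4.3691 = 2.0902%
Sharpe = (r̄ − rf) / σ = (1.3286 − 0.04) / 2.0902 = 1.2886 / 2.0902 = 0.6165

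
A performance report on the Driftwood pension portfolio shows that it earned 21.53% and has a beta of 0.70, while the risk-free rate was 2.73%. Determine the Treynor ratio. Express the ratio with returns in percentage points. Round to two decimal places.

26.86

Treynor = (Rp − Rf) / β = (21.53% − 2.73%) / 0.70 = 18.80 / 0.70 = 26.8571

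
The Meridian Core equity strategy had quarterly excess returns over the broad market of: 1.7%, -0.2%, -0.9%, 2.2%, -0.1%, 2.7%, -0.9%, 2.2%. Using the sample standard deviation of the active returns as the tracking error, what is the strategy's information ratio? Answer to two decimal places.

0.56

r̄ = (1.7 − 0.2 − 0.9 + 2.2 − 0.1 + 2.7 − 0.9 + 2.2) / 8 = 6.70 / 8 = 0.8375%
Σ(r − r̄)² = (1.7 − 0.8375)² + (-0.2 − 0.8375)² + (-0.9 − 0.8375)² + … = 15.9188
σ = √[15.9188 / 7] = 1.5080%
IR = r̄ / tracking error = 0.8375 / 1.5080 = 0.5554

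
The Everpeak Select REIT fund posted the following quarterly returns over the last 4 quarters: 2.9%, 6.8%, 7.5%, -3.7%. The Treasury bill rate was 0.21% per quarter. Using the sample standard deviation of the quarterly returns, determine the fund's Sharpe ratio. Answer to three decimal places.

0.617

r̄ = (2.9 + 6.8 + 7.5 − 3.7) / 4 = 13.50 / 4 = 3.3750%
Σ(r − r̄)² = (2.9 − 3.3750)² + (6.8 − 3.3750)² + … = 79.0275
σ = √[79.0275 / 3] = 5.1325%
Sharpe = (r̄ − rf) / σ = (3.3750 − 0.21) / 5.1325 = 3.1650 / 5.1325 = 0.6167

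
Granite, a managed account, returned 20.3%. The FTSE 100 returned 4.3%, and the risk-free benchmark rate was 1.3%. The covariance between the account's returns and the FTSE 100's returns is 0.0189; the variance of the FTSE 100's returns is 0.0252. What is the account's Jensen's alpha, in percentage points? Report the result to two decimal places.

16.75

β = Cov / Var = 0.0189 / 0.0252 = 0.7500
E[R] = Rf + β(Rm − Rf) = 1.3% + 0.7500 × (4.3% − 1.3%) = 3.5500%
α = Rp − E[R] = 20.3% − 3.5500% = 16.7500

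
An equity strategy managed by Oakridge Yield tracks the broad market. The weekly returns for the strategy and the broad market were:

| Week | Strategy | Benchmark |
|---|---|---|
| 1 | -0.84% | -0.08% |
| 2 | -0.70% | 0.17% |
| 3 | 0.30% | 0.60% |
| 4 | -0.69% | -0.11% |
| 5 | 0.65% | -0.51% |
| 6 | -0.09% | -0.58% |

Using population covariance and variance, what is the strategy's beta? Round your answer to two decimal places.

r̄p = -0.2283%,  r̄m = -0.0850%
Cov = Σ(rp − r̄p)(rm − r̄m) / 6 = -0.0319
Var(rm) = Σ(rm − r̄m)² / 6 = 0.1601
β = Cov / Var = -0.0319 / 0.1601 = -0.1993

-0.20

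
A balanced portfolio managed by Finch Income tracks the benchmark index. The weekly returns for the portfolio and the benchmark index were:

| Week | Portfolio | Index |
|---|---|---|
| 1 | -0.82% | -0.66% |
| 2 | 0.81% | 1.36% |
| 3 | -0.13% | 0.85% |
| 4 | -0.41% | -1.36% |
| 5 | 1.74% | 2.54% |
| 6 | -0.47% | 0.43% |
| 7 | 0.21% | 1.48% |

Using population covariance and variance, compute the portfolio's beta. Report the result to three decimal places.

0.566

r̄p = 0.1329%,  r̄m = 0.6629%
Cov = Σ(rp − r̄p)(rm − r̄m) / 7 = 0.8574
Var(rm) = Σ(rm − r̄m)² / 7 = 1.5155
β = Cov / Var = 0.8574 / 1.5155 = 0.5658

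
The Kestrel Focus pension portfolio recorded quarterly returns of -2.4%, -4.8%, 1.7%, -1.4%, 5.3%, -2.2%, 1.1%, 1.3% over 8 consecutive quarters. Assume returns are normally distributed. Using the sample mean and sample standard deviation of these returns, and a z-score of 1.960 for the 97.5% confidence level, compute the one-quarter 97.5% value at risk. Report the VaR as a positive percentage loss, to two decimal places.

Mean return r̄ = -1.40 / 8 = -0.1750%
Sample std dev = √[69.2350 / 7] = 3.1450%
VaR = −(r̄ − z·σ) = −(-0.1750 − 1.960 × 3.1450) = −(-6.3392) = 6.3392%

6.34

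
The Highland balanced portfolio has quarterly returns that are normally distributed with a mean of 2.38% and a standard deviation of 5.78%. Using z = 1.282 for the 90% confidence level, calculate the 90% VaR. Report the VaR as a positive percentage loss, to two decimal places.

5.03

VaR (as % loss) = −(μ − z·σ) = −(2.38% − 1.282 × 5.78%) = −(-5.02996%) = 5.02996%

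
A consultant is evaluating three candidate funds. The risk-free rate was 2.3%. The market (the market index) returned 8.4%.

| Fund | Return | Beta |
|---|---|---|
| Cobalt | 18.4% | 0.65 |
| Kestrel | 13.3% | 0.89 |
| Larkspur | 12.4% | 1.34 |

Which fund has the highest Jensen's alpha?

Cobalt

Cobalt: α = 18.4% − [2.3% + 0.65 × (8.4% − 2.3%)] = 12.135
Kestrel: α = 13.3% − [2.3% + 0.89 × (8.4% − 2.3%)] = 5.571
Larkspur: α = 12.4% − [2.3% + 1.34 × (8.4% − 2.3%)] = 1.926
Highest: Cobalt (12.135).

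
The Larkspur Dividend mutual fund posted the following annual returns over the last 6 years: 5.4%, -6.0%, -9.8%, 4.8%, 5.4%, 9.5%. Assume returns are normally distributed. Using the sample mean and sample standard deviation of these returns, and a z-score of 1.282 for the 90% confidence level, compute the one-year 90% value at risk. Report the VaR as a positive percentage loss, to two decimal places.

8.20

Mean return μ = 9.30 / 6 = 1.5500%
Σ(r − μ)² = (5.4 − 1.5500)² + (-6 − 1.5500)² + (-9.8 − 1.5500)² + … = 289.2350
sample σ = √(289.2350 / 5) = √57.8470 = 7.6057%
VaR = −(μ − z·σ) = −(1.5500 − 1.282 × 7.6057) = −(-8.2005) = 8.2005%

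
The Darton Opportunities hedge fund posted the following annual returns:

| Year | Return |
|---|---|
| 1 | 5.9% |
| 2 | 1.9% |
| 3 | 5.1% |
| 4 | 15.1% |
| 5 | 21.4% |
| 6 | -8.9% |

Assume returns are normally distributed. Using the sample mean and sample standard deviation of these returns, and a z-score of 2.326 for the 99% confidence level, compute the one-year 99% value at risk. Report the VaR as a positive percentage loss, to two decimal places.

r̄ = (5.9 + 1.9 + 5.1 + 15.1 + 21.4 − 8.9) / 6 = 40.50 / 6 = 6.7500%
Σ(r − r̄)² = 556.2350; sample σ = √(556.2350/5) = 10.5474%
VaR = −(r̄ − z·σ) = −(6.7500 − 2.326 × 10.5474) = −(-17.7833) = 17.7833%

17.78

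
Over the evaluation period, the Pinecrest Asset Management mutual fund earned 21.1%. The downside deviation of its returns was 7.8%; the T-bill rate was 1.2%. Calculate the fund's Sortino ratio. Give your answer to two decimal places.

2.55

Sortino = (Rp − Rf) / σd = (21.1% − 1.2%) / 7.8% = 19.90% / 7.8% = 2.5513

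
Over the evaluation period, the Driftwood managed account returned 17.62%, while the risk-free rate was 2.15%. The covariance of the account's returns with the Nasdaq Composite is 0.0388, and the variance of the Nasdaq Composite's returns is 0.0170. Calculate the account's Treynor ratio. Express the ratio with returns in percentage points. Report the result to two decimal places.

β = Cov / Var = 0.0388 / 0.0170 = 2.2824
Treynor = (Rp − Rf) / β = (17.62% − 2.15%) / 2.2824 = 15.47 / 2.2824 = 6.7780

6.78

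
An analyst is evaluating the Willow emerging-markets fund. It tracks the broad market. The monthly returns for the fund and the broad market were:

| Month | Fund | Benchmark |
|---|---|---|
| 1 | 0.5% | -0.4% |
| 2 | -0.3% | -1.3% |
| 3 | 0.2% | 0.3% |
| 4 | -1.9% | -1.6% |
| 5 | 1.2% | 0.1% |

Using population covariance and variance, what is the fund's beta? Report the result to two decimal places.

r̄p = -0.0600%,  r̄m = -0.5800%
Cov = Σ(rp − r̄p)(rm − r̄m) / 5 = 0.6472
Var(rm) = Σ(rm − r̄m)² / 5 = 0.5656
β = Cov / Var = 0.6472 / 0.5656 = 1.1443

1.14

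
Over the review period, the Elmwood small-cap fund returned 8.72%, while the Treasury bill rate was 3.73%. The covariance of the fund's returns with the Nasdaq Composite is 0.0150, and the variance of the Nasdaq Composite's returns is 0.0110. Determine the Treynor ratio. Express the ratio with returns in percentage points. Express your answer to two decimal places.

3.66

β = Cov / Var = 0.0150 / 0.0110 = 1.3636
Treynor = (Rp − Rf) / β = (8.72% − 3.73%) / 1.3636 = 4.99 / 1.3636 = 3.6594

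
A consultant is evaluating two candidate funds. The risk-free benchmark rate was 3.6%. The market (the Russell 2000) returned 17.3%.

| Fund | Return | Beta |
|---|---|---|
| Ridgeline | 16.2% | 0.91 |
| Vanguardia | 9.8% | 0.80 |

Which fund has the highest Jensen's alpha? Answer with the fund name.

Ridgeline

Ridgeline: α = 16.2% − [3.6% + 0.91 × (17.3% − 3.6%)] = 0.133
Vanguardia: α = 9.8% − [3.6% + 0.80 × (17.3% − 3.6%)] = -4.760
Highest: Ridgeline (0.133).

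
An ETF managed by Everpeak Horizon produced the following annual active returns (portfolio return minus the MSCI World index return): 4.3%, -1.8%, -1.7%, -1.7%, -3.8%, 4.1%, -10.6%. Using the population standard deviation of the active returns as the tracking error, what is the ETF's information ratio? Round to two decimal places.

-0.34

r̄ = (4.3 − 1.8 − 1.7 − 1.7 − 3.8 + 4.1 − 10.6) / 7 = -11.20 / 7 = -1.6000%
Population std dev = √[153.2000 / 7] = 4.6782%
IR = r̄ / tracking error = -1.6000 / 4.6782 = -0.3420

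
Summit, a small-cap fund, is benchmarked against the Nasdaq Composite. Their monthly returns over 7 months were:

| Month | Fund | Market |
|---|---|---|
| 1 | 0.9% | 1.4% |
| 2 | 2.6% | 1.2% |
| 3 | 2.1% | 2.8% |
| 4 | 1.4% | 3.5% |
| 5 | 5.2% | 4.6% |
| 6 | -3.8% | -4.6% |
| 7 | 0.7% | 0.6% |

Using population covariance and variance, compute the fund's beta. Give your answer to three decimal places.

0.838

r̄p = 1.3000%,  r̄m = 1.3571%
Cov = Σ(rp − r̄p)(rm − r̄m) / 7 = 6.3757
Var(rm) = Σ(rm − r̄m)² / 7 = 7.6110
β = Cov / Var = 6.3757 / 7.6110 = 0.8377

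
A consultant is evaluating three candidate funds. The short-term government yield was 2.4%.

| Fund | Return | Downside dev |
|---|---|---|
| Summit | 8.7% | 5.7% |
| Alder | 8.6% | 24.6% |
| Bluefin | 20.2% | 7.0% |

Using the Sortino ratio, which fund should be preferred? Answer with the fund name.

Summit: Sortino ratio = (8.7% − 2.4%) / 5.7% = 1.105
Alder: Sortino ratio = (8.6% − 2.4%) / 24.6% = 0.252
Bluefin: Sortino ratio = (20.2% − 2.4%) / 7.0% = 2.543
Highest: Bluefin (2.543).

Bluefin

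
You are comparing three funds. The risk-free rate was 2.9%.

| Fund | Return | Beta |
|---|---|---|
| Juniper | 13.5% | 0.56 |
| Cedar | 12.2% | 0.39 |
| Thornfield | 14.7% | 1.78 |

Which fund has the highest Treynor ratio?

Juniper: Treynor = (13.5% − 2.9%) / 0.56 = 18.929
Cedar: Treynor = (12.2% − 2.9%) / 0.39 = 23.846
Thornfield: Treynor = (14.7% − 2.9%) / 1.78 = 6.629
Highest: Cedar (23.846).

Cedar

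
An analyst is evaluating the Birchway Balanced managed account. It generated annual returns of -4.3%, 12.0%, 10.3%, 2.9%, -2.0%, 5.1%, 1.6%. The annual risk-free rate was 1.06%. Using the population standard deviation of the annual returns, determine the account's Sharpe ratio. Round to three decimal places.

μ = (-4.3 + 12 + 10.3 + 2.9 − 2 + 5.1 + 1.6) / 7 = 25.60 / 7 = 3.6571%
Σ(r − μ)² = 215.9371; population σ = √(215.9371/7) = 5.5541%
Sharpe = (μ − rf) / σ = (3.6571 − 1.06) / 5.5541 = 2.5971 / 5.5541 = 0.4676

0.468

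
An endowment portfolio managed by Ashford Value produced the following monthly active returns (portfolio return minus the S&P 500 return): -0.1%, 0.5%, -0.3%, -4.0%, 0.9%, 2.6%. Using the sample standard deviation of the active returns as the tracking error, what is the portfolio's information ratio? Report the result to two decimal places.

-0.03

Mean return μ = -0.40 / 6 = -0.0667%
Σ(r − μ)² = (-0.1 − (-0.0667))² + (0.5 − (-0.0667))² + (-0.3 − (-0.0667))² + … = 23.8933
sample σ = √(23.8933 / 5) = √4.7787 = 2.1860%
IR = μ / tracking error = -0.0667 / 2.1860 = -0.0305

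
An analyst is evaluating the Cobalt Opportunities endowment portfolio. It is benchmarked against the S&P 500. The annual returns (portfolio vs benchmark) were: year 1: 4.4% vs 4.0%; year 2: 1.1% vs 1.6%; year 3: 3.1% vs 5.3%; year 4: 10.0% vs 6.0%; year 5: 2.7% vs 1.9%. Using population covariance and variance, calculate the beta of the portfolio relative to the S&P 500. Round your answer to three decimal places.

1.338

r̄p = 4.2600%,  r̄m = 3.7600%
Cov = Σ(rp − r̄p)(rm − r̄m) / 5 = 4.1664
Var(rm) = Σ(rm − r̄m)² / 5 = 3.1144
β = Cov / Var = 4.1664 / 3.1144 = 1.3378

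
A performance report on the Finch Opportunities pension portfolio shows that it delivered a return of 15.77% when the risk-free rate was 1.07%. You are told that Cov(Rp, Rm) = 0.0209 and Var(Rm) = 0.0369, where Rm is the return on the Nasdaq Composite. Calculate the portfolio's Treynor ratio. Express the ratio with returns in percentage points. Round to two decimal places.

25.95

β = Cov / Var = 0.0209 / 0.0369 = 0.5664
Treynor = (Rp − Rf) / β = (15.77% − 1.07%) / 0.5664 = 14.70 / 0.5664 = 25.9534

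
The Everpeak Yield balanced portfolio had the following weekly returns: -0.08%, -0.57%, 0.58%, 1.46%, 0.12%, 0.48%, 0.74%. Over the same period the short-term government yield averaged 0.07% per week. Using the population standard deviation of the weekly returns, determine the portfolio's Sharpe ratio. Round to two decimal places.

r̄ = (-0.08 − 0.57 + 0.58 + 1.46 + 0.12 + 0.48 + 0.74) / 7 = 0.3900%
Σ(r − r̄)² = 2.5270; population σ = √(2.5270/7) = 0.6008%
Sharpe = (r̄ − rf) / σ = (0.3900 − 0.07) / 0.6008 = 0.3200 / 0.6008 = 0.5326

0.53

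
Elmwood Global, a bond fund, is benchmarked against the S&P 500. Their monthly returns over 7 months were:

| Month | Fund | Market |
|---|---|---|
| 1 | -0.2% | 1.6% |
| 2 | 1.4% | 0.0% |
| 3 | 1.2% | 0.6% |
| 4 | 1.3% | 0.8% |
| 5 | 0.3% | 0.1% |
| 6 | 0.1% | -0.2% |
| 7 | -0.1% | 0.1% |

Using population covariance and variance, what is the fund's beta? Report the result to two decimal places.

r̄p = 0.5714%,  r̄m = 0.4286%
Cov = Σ(rp − r̄p)(rm − r̄m) / 7 = -0.0392
Var(rm) = Σ(rm − r̄m)² / 7 = 0.3335
β = Cov / Var = -0.0392 / 0.3335 = -0.1175

-0.12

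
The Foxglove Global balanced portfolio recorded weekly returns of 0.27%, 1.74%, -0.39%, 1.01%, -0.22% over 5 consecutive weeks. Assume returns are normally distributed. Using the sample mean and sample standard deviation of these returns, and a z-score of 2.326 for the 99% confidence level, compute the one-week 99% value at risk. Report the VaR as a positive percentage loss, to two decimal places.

1.59

Mean return r̄ = 2.410 / 5 = 0.4820%
Σ(r − r̄)² = 3.1595; sample σ = √(3.1595/4) = 0.8887%
VaR = −(r̄ − z·σ) = −(0.4820 − 2.326 × 0.8887) = −(-1.5851) = 1.5851%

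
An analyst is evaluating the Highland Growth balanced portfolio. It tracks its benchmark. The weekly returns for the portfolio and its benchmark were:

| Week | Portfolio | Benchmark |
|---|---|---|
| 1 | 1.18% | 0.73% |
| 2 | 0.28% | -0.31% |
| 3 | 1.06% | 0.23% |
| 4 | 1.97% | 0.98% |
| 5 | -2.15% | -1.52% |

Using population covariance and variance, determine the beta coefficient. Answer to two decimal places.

r̄p = 0.4680%,  r̄m = 0.0220%
Cov = Σ(rp − r̄p)(rm − r̄m) / 5 = 1.2331
Var(rm) = Σ(rm − r̄m)² / 5 = 0.7901
β = Cov / Var = 1.2331 / 0.7901 = 1.5607

1.56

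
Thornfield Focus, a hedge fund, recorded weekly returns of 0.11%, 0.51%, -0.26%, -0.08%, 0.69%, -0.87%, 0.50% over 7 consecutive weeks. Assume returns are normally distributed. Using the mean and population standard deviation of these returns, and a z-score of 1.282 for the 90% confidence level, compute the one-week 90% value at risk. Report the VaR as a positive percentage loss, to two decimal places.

0.56

r̄ = (0.11 + 0.51 − 0.26 − 0.08 + 0.69 − 0.87 + 0.5) / 7 = 0.600 / 7 = 0.0857%
Σ(r − r̄)² = 1.7778; population σ = √(1.7778/7) = 0.5040%
VaR = −(r̄ − z·σ) = −(0.0857 − 1.282 × 0.5040) = −(-0.5604) = 0.5604%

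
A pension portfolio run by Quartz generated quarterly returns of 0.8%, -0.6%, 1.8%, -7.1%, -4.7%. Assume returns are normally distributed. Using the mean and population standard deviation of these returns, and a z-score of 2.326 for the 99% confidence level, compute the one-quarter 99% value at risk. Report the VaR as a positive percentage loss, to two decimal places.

9.85

Mean return μ = -9.80 / 5 = -1.9600%
Population σ = √[Σ(r − μ)² / 5] = √[57.5320 / 5] = √11.5064 = 3.3921%
VaR = −(μ − z·σ) = −(-1.9600 − 2.326 × 3.3921) = −(-9.8500) = 9.8500%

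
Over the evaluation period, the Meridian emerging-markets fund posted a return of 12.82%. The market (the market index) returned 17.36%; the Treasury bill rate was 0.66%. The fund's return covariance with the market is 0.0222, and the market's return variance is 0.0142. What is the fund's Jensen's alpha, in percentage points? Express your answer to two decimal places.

β = Cov / Var = 0.0222 / 0.0142 = 1.5634
E[R] = Rf + β(Rm − Rf) = 0.66% + 1.5634 × (17.36% − 0.66%) = 26.7688%
α = Rp − E[R] = 12.82% − 26.7688% = -13.9488

-13.95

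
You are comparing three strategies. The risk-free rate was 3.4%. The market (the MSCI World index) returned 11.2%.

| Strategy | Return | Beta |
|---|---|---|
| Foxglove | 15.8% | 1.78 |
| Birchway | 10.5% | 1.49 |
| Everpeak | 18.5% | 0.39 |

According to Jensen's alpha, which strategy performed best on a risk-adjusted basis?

Foxglove: α = 15.8% − [3.4% + 1.78 × (11.2% − 3.4%)] = -1.484
Birchway: α = 10.5% − [3.4% + 1.49 × (11.2% − 3.4%)] = -4.522
Everpeak: α = 18.5% − [3.4% + 0.39 × (11.2% − 3.4%)] = 12.058
Highest: Everpeak (12.058).

Everpeak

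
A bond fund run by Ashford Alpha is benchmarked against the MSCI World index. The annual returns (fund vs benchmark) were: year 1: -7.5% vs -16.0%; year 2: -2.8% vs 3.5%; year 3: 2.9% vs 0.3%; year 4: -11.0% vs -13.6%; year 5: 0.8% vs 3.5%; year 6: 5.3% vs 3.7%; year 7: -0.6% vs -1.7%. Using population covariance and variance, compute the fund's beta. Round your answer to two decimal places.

r̄p = -1.8429%,  r̄m = -2.9000%
Cov = Σ(rp − r̄p)(rm − r̄m) / 7 = 35.2414
Var(rm) = Σ(rm − r̄m)² / 7 = 60.4657
β = Cov / Var = 35.2414 / 60.4657 = 0.5828

0.58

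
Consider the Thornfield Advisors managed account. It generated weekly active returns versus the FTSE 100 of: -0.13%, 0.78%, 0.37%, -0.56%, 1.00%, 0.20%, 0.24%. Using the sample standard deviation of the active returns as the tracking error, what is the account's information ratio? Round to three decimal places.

0.516

r̄ = (-0.13 + 0.78 + 0.37 − 0.56 + 1 + 0.2 + 0.24) / 7 = 0.2714%
Σ(r − r̄)² = 1.6577; sample σ = √(1.6577/6) = 0.5256%
IR = r̄ / tracking error = 0.2714 / 0.5256 = 0.5164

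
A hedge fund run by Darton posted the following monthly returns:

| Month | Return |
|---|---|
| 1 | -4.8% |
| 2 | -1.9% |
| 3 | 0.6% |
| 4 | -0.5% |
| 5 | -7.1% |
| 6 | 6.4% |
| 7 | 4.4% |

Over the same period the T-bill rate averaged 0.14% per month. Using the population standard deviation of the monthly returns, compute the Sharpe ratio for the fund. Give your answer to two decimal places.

-0.13

r̄ = (-4.8 − 1.9 + 0.6 − 0.5 − 7.1 + 6.4 + 4.4) / 7 = -2.90 / 7 = -0.4143%
Σ(r − r̄)² = 136.7886; population σ = √(136.7886/7) = 4.4205%
Sharpe = (r̄ − rf) / σ = (-0.4143 − 0.14) / 4.4205 = -0.5543 / 4.4205 = -0.1254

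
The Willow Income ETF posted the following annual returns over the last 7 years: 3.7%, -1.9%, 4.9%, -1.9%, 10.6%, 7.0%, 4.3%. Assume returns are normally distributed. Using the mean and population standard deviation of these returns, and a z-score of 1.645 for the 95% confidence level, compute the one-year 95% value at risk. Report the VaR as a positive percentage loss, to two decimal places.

Mean return r̄ = 26.70 / 7 = 3.8143%
Population std dev = √[122.9286 / 7] = 4.1906%
VaR = −(r̄ − z·σ) = −(3.8143 − 1.645 × 4.1906) = −(-3.0792) = 3.0792%

3.08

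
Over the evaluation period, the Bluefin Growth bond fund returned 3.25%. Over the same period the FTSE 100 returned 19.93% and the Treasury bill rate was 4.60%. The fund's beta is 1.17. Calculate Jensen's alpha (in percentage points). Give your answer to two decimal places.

-19.29

CAPM expected return = Rf + β(Rm − Rf) = 4.60% + 1.17 × (19.93% − 4.60%) = 4.6 + 1.17 × 15.33 = 22.5361%
Jensen's α = Rp − E[R] = 3.25% − 22.5361% = -19.2861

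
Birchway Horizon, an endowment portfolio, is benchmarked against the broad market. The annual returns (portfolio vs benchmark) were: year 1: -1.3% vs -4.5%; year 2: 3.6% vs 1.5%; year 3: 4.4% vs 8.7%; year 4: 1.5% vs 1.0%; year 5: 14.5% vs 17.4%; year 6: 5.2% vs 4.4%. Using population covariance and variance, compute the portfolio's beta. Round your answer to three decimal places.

r̄p = 4.6500%,  r̄m = 4.7500%
Cov = Σ(rp − r̄p)(rm − r̄m) / 6 = 32.2808
Var(rm) = Σ(rm − r̄m)² / 6 = 47.6558
β = Cov / Var = 32.2808 / 47.6558 = 0.6774

0.677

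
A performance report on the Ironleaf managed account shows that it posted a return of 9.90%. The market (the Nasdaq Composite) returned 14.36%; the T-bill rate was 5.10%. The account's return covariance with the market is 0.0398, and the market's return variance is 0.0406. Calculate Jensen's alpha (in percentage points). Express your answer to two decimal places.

β = Cov / Var = 0.0398 / 0.0406 = 0.9803
E[R] = Rf + β(Rm − Rf) = 5.10% + 0.9803 × (14.36% − 5.10%) = 14.1776%
α = Rp − E[R] = 9.90% − 14.1776% = -4.2776

-4.28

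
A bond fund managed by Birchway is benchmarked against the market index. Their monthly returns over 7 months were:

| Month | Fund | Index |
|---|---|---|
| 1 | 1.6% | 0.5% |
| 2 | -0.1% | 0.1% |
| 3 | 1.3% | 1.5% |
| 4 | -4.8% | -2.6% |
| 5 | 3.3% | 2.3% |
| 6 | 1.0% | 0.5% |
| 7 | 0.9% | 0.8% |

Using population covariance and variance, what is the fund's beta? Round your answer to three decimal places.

1.606

r̄p = 0.4571%,  r̄m = 0.4429%
Cov = Σ(rp − r̄p)(rm − r̄m) / 7 = 3.2304
Var(rm) = Σ(rm − r̄m)² / 7 = 2.0110
β = Cov / Var = 3.2304 / 2.0110 = 1.6064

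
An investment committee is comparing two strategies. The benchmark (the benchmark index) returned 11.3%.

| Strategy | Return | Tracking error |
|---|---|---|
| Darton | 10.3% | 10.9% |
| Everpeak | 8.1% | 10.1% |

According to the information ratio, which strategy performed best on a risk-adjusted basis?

Darton

Darton: IR = (10.3% − 11.3%) / 10.9% = -0.092
Everpeak: IR = (8.1% − 11.3%) / 10.1% = -0.317
Highest: Darton (-0.092).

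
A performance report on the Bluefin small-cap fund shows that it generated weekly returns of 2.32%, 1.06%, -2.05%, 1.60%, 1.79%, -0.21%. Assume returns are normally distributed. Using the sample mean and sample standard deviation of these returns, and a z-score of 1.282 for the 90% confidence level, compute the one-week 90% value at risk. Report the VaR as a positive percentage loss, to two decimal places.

μ = (2.32 + 1.06 − 2.05 + 1.6 + 1.79 − 0.21) / 6 = 4.510 / 6 = 0.7517%
Σ(r − μ)² = 13.1267; sample σ = √(13.1267/5) = 1.6203%
VaR = −(μ − z·σ) = −(0.7517 − 1.282 × 1.6203) = −(-1.3255) = 1.3255%

1.33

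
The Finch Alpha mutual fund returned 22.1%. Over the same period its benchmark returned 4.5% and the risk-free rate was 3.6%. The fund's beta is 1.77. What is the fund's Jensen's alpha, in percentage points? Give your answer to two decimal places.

16.91

CAPM expected return = Rf + β(Rm − Rf) = 3.6% + 1.77 × (4.5% − 3.6%) = 3.6 + 1.77 × 0.90 = 5.1930%
Jensen's α = Rp − E[R] = 22.1% − 5.1930% = 16.9070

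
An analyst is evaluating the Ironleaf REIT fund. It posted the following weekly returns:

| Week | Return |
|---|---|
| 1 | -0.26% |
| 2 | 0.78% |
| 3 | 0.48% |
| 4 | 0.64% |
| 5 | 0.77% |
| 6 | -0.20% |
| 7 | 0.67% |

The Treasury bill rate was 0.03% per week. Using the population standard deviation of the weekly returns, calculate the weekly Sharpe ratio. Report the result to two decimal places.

Mean return r̄ = 2.880 / 7 = 0.4114%
Population std dev = √[1.2129 / 7] = 0.4163%
Sharpe = (r̄ − rf) / σ = (0.4114 − 0.03) / 0.4163 = 0.3814 / 0.4163 = 0.9162

0.92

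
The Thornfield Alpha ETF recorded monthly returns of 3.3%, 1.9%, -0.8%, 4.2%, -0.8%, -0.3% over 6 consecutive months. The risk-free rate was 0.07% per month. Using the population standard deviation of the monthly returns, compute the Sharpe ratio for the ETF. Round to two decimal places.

0.59

r̄ = (3.3 + 1.9 − 0.8 + 4.2 − 0.8 − 0.3) / 6 = 1.2500%
Population std dev = √[24.1350 / 6] = 2.0056%
Sharpe = (r̄ − rf) / σ = (1.2500 − 0.07) / 2.0056 = 1.1800 / 2.0056 = 0.5884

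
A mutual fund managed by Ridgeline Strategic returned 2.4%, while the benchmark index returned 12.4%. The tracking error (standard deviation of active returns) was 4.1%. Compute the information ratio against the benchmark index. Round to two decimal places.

IR = (Rp − Rb) / TE = (2.4% − 12.4%) / 4.1% = -10.00% / 4.1% = -2.4390

-2.44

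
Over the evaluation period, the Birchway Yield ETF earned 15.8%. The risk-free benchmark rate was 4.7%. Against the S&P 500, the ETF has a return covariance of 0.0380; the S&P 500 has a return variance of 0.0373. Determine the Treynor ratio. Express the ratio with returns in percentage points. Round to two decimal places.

10.90

β = Cov / Var = 0.0380 / 0.0373 = 1.0188
Treynor = (Rp − Rf) / β = (15.8% − 4.7%) / 1.0188 = 11.10 / 1.0188 = 10.8952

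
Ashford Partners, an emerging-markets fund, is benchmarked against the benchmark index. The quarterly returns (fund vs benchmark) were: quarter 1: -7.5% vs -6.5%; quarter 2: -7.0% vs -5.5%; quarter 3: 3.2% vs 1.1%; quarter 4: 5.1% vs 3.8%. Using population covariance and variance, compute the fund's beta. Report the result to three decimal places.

1.312

r̄p = -1.5500%,  r̄m = -1.7750%
Cov = Σ(rp − r̄p)(rm − r̄m) / 4 = 24.7863
Var(rm) = Σ(rm − r̄m)² / 4 = 18.8869
β = Cov / Var = 24.7863 / 18.8869 = 1.3124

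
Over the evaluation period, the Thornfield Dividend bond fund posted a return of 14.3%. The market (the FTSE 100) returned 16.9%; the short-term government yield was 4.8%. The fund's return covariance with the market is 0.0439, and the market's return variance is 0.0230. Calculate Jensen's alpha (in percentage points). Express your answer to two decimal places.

-13.60

β = Cov / Var = 0.0439 / 0.0230 = 1.9087
E[R] = Rf + β(Rm − Rf) = 4.8% + 1.9087 × (16.9% − 4.8%) = 27.8953%
α = Rp − E[R] = 14.3% − 27.8953% = -13.5953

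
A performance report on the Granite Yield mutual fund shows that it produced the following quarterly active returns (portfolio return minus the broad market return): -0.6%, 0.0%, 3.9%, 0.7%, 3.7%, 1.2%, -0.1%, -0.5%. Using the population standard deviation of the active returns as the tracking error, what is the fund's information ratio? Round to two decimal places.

0.61

Mean return μ = 8.30 / 8 = 1.0375%
Population σ = √[Σ(r − μ)² / 8] = √[22.8388 / 8] = √2.8549 = 1.6896%
IR = μ / tracking error = 1.0375 / 1.6896 = 0.6141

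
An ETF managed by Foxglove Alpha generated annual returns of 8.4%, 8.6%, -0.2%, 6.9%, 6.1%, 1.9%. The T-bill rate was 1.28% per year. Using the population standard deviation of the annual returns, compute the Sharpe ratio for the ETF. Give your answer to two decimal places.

r̄ = (8.4 + 8.6 − 0.2 + 6.9 + 6.1 + 1.9) / 6 = 5.2833%
Population σ = √[Σ(r − r̄)² / 6] = √[65.5083 / 6] = √10.9181 = 3.3043%
Sharpe = (r̄ − rf) / σ = (5.2833 − 1.28) / 3.3043 = 4.0033 / 3.3043 = 1.2115

1.21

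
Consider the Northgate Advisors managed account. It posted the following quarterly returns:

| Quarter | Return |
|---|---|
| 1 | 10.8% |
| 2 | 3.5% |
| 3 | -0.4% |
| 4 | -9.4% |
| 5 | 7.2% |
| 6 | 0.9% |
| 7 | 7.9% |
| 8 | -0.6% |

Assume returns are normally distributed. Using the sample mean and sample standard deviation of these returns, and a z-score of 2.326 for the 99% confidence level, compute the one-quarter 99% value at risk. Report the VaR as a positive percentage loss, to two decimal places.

12.31

Mean return r̄ = 19.90 / 8 = 2.4875%
Sample std dev = √[283.3288 / 7] = 6.3620%
VaR = −(r̄ − z·σ) = −(2.4875 − 2.326 × 6.3620) = −(-12.3105) = 12.3105%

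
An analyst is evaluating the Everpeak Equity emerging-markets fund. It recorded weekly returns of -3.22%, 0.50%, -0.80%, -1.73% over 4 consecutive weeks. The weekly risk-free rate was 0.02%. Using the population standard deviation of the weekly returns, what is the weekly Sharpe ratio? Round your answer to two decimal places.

μ = (-3.22 + 0.5 − 0.8 − 1.73) / 4 = -1.3125%
Σ(r − μ)² = (-3.22 − (-1.3125))² + (0.5 − (-1.3125))² + … = 7.3607
population σ = √(7.3607 / 4) = √1.8402 = 1.3565%
Sharpe = (μ − rf) / σ = (-1.3125 − 0.02) / 1.3565 = -1.3325 / 1.3565 = -0.9823

-0.98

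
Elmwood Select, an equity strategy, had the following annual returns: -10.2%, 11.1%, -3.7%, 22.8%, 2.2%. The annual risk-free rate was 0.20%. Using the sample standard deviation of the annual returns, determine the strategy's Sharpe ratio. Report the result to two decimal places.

r̄ = (-10.2 + 11.1 − 3.7 + 22.8 + 2.2) / 5 = 22.20 / 5 = 4.4400%
Σ(r − r̄)² = (-10.2 − 4.4400)² + (11.1 − 4.4400)² + … = 667.0520
sample σ = √(667.0520 / 4) = √166.7630 = 12.9137%
Sharpe = (r̄ − rf) / σ = (4.4400 − 0.2) / 12.9137 = 4.2400 / 12.9137 = 0.3283

0.33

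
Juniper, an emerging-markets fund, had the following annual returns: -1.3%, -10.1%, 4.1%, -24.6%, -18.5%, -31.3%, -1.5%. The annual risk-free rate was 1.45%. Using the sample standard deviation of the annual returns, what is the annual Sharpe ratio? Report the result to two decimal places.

-1.00

μ = (-1.3 − 10.1 + 4.1 − 24.6 − 18.5 − 31.3 − 1.5) / 7 = -83.20 / 7 = -11.8857%
Sample std dev = √[1060.9686 / 6] = 13.2977%
Sharpe = (μ − rf) / σ = (-11.8857 − 1.45) / 13.2977 = -13.3357 / 13.2977 = -1.0029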